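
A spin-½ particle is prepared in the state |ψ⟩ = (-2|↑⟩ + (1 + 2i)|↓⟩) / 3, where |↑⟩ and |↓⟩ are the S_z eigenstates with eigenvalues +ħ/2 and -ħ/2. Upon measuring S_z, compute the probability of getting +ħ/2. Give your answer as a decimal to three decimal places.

0.444

The +ħ/2 outcome corresponds to |↑⟩. Its amplitude in |ψ⟩ is -2/3.
P = |-2|² / 9 = 4/9.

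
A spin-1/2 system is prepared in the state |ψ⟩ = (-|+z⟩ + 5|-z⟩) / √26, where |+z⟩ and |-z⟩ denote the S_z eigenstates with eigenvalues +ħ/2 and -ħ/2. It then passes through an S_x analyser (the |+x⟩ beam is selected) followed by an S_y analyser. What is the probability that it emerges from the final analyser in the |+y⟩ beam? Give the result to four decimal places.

0.1538

First analyser (S_x): P(|+x⟩) = |⟨+x|ψ⟩|² = 16/52.
After stage 1 the state is |+x⟩; P(|+y⟩) = |⟨+y|+x⟩|² = 1/2.
Joint probability = 16/52 × 1/2 = 0.1538.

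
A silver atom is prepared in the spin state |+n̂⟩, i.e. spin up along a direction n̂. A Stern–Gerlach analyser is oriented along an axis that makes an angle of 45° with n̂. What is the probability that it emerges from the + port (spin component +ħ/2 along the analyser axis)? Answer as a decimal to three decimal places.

For spin-½, the probability of finding spin-up along an axis at angle θ to the initial spin direction is cos²(θ/2); spin-down is sin²(θ/2).
θ = 45°, so P = cos²(22.5°) ≈ 0.854.

0.854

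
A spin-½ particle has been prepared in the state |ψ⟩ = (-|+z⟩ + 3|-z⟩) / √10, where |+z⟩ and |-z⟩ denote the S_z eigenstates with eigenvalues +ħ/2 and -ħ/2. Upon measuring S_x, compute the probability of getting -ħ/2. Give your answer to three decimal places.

|-x⟩ = (|+z⟩ - |-z⟩)/√2, so ⟨-x|ψ⟩ = (-4) / (√2·√10).
P = |-4|² / 20 = 16/20.

0.800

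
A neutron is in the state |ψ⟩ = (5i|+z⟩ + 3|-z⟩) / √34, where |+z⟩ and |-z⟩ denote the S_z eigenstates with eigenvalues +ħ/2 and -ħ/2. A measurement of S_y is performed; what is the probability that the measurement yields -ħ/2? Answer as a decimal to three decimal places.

|-y⟩ = (|+z⟩ - i|-z⟩)/√2, so ⟨-y|ψ⟩ = (8i) / (√2·√34).
P = |8i|² / 68 = 64/68.

0.941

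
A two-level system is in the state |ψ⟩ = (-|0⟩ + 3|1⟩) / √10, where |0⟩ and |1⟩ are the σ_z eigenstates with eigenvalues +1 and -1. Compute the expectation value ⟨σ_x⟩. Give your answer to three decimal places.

⟨σ_x⟩ = 2 Re(a* b)/(|a|²+|b|²) with a = -1, b = 3.
a* b = -3, so ⟨σ_x⟩ = -6/10.

-0.600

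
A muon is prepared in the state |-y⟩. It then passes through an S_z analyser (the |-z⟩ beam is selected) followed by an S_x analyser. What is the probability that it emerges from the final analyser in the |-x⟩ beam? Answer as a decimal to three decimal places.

0.250

First analyser (S_z): from |-y⟩, P(|-z⟩) = 1/2.
After stage 1 the state is |-z⟩; P(|-x⟩) = |⟨-x|-z⟩|² = 1/2.
Joint probability = 1/2 × 1/2 = 0.250.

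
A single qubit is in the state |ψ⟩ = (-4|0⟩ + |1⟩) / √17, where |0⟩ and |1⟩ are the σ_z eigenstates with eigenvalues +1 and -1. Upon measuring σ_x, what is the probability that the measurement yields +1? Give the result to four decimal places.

0.2647

|+x⟩ = (|0⟩ + |1⟩)/√2, so ⟨+x|ψ⟩ = (-3) / (√2·√17).
P = |-3|² / 34 = 9/34.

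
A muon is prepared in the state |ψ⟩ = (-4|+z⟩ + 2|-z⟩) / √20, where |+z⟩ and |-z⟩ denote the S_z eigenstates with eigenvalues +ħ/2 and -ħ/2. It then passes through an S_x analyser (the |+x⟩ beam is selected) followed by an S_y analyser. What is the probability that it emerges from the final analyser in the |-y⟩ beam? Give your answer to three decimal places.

First analyser (S_x): P(|+x⟩) = |⟨+x|ψ⟩|² = 4/40.
After stage 1 the state is |+x⟩; P(|-y⟩) = |⟨-y|+x⟩|² = 1/2.
Joint probability = 4/40 × 1/2 = 0.050.

0.050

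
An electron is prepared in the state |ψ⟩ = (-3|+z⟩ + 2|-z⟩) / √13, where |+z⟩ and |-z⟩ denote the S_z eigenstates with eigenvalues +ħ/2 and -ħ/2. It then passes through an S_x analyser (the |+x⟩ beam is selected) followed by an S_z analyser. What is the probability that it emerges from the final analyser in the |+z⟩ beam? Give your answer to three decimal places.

0.019

First analyser (S_x): P(|+x⟩) = |⟨+x|ψ⟩|² = 1/26.
After stage 1 the state is |+x⟩; P(|+z⟩) = |⟨+z|+x⟩|² = 1/2.
Joint probability = 1/26 × 1/2 = 0.019.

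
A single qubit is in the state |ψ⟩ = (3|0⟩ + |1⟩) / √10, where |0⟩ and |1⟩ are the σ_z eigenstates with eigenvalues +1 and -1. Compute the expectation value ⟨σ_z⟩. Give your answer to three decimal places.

0.800

⟨σ_z⟩ = |a|² - |b|² divided by |a|²+|b|², with a, b the |0⟩, |1⟩ amplitudes.
= (9 - 1)/10 = 8/10.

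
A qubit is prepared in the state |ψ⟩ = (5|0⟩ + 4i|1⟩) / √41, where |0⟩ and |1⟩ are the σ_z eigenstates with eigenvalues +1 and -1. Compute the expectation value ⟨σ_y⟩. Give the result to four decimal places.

⟨σ_y⟩ = 2 Im(a* b)/(|a|²+|b|²) with a = 5, b = 4i.
a* b = 20i, so ⟨σ_y⟩ = 40/41.

0.9756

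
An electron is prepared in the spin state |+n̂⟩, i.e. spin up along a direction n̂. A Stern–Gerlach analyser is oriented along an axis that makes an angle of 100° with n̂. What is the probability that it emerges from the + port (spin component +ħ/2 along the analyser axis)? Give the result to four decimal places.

For spin-½, the probability of finding spin-up along an axis at angle θ to the initial spin direction is cos²(θ/2); spin-down is sin²(θ/2).
θ = 100°, so P = cos²(50°) ≈ 0.4132.

0.4132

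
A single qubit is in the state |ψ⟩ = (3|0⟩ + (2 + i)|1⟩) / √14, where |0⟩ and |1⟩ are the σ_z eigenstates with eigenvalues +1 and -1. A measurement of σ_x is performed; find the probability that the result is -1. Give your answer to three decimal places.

0.071

|-x⟩ = (|0⟩ - |1⟩)/√2, so ⟨-x|ψ⟩ = (1 - i) / (√2·√14).
P = |1 - i|² / 28 = 2/28.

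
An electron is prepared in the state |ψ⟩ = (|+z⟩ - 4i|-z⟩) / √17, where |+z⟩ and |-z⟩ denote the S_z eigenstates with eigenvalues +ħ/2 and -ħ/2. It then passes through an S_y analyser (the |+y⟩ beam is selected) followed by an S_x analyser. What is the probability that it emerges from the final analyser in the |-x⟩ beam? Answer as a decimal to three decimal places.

First analyser (S_y): P(|+y⟩) = |⟨+y|ψ⟩|² = 9/34.
After stage 1 the state is |+y⟩; P(|-x⟩) = |⟨-x|+y⟩|² = 1/2.
Joint probability = 9/34 × 1/2 = 0.132.

0.132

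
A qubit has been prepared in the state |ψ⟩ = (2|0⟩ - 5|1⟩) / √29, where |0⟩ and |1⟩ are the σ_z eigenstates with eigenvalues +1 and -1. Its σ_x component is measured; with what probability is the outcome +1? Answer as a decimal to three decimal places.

0.155

|+x⟩ = (|0⟩ + |1⟩)/√2, so ⟨+x|ψ⟩ = (-3) / (√2·√29).
P = |-3|² / 58 = 9/58.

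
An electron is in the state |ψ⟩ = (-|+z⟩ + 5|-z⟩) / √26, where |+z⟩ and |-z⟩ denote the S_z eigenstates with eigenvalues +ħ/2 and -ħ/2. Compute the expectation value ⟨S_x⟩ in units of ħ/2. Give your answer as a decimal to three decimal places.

-0.385

⟨σ_x⟩ = 2 Re(a* b)/(|a|²+|b|²) with a = -1, b = 5.
a* b = -5, so ⟨σ_x⟩ = -10/26.
⟨S_x⟩ = (ħ/2)·⟨σ_x⟩.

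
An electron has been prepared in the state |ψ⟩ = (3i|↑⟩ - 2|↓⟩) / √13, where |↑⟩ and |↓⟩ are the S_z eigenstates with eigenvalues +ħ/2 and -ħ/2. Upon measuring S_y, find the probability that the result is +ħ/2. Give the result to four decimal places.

0.9615

|+y⟩ = (|↑⟩ + i|↓⟩)/√2, so ⟨+y|ψ⟩ = (5i) / (√2·√13).
P = |5i|² / 26 = 25/26.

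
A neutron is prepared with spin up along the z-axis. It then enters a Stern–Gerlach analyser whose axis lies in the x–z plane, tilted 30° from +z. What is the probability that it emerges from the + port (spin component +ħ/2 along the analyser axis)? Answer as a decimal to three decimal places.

0.933

For spin-½, the probability of finding spin-up along an axis at angle θ to the initial spin direction is cos²(θ/2); spin-down is sin²(θ/2).
θ = 30°, so P = cos²(15°) ≈ 0.933.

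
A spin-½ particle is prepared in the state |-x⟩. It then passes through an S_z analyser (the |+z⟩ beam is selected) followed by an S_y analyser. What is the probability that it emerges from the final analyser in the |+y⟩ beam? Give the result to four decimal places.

First analyser (S_z): from |-x⟩, P(|+z⟩) = 1/2.
After stage 1 the state is |+z⟩; P(|+y⟩) = |⟨+y|+z⟩|² = 1/2.
Joint probability = 1/2 × 1/2 = 0.2500.

0.2500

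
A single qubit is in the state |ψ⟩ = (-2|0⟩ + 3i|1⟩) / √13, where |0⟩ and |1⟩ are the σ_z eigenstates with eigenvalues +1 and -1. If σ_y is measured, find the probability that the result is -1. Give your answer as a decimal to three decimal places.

|-y⟩ = (|0⟩ - i|1⟩)/√2, so ⟨-y|ψ⟩ = (-5) / (√2·√13).
P = |-5|² / 26 = 25/26.

0.962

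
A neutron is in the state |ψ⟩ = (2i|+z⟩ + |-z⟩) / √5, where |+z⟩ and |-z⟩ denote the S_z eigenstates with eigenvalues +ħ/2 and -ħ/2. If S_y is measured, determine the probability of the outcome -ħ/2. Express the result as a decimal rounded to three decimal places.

0.900

|-y⟩ = (|+z⟩ - i|-z⟩)/√2, so ⟨-y|ψ⟩ = (3i) / (√2·√5).
P = |3i|² / 10 = 9/10.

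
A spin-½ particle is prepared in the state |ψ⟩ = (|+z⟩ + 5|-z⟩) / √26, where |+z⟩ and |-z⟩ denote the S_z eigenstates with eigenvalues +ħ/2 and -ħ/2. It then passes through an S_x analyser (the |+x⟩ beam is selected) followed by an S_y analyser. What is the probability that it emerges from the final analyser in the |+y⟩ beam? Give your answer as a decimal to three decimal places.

0.346

First analyser (S_x): P(|+x⟩) = |⟨+x|ψ⟩|² = 36/52.
After stage 1 the state is |+x⟩; P(|+y⟩) = |⟨+y|+x⟩|² = 1/2.
Joint probability = 36/52 × 1/2 = 0.346.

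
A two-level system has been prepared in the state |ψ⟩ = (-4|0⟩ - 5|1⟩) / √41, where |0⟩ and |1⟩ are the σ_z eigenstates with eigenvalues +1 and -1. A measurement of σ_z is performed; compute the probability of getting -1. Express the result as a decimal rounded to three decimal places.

The -1 outcome corresponds to |1⟩. Its amplitude in |ψ⟩ is -5/√41.
P = |-5|² / 41 = 25/41.

0.610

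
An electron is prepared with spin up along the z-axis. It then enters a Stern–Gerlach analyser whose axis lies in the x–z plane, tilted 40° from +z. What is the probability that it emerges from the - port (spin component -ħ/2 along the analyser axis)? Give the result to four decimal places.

0.1170

For spin-½, the probability of finding spin-up along an axis at angle θ to the initial spin direction is cos²(θ/2); spin-down is sin²(θ/2).
θ = 40°, so P = sin²(20°) ≈ 0.1170.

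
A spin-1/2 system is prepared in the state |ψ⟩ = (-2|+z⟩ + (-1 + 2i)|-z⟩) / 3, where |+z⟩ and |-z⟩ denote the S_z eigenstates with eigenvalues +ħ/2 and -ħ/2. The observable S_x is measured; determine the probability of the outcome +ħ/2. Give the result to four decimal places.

|+x⟩ = (|+z⟩ + |-z⟩)/√2, so ⟨+x|ψ⟩ = (-3 + 2i) / (√2·3).
P = |-3 + 2i|² / 18 = 13/18.

0.7222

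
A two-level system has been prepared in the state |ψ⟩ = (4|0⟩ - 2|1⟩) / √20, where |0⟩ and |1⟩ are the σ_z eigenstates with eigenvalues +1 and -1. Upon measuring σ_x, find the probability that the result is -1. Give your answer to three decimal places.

|-x⟩ = (|0⟩ - |1⟩)/√2, so ⟨-x|ψ⟩ = (6) / (√2·√20).
P = |6|² / 40 = 36/40.

0.900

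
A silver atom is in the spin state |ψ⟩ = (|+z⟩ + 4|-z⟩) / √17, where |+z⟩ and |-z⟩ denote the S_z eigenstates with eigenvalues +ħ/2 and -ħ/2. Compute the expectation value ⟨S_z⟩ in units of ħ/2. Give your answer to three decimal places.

-0.882

⟨σ_z⟩ = |a|² - |b|² divided by |a|²+|b|², with a, b the |+z⟩, |-z⟩ amplitudes.
= (1 - 16)/17 = -15/17.
⟨S_z⟩ = (ħ/2)·⟨σ_z⟩.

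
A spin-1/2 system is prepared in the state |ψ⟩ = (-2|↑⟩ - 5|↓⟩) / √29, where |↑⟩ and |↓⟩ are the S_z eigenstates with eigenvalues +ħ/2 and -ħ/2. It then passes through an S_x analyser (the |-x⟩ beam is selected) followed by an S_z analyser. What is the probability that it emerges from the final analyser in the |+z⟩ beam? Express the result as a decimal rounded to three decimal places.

First analyser (S_x): P(|-x⟩) = |⟨-x|ψ⟩|² = 9/58.
After stage 1 the state is |-x⟩; P(|+z⟩) = |⟨+z|-x⟩|² = 1/2.
Joint probability = 9/58 × 1/2 = 0.078.

0.078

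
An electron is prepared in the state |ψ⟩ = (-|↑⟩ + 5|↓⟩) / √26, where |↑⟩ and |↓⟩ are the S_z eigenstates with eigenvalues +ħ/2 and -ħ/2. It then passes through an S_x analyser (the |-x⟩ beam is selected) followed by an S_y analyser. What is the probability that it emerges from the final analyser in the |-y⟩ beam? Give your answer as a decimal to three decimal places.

First analyser (S_x): P(|-x⟩) = |⟨-x|ψ⟩|² = 36/52.
After stage 1 the state is |-x⟩; P(|-y⟩) = |⟨-y|-x⟩|² = 1/2.
Joint probability = 36/52 × 1/2 = 0.346.

0.346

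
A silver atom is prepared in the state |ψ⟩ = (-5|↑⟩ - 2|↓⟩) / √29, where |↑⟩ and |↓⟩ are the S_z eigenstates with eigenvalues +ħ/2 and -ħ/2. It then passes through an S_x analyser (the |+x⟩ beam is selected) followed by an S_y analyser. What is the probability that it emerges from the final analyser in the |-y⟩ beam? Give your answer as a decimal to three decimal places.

First analyser (S_x): P(|+x⟩) = |⟨+x|ψ⟩|² = 49/58.
After stage 1 the state is |+x⟩; P(|-y⟩) = |⟨-y|+x⟩|² = 1/2.
Joint probability = 49/58 × 1/2 = 0.422.

0.422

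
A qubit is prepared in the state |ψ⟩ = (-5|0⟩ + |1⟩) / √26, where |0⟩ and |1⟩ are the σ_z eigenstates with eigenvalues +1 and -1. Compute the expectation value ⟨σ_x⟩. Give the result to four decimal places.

⟨σ_x⟩ = 2 Re(a* b)/(|a|²+|b|²) with a = -5, b = 1.
a* b = -5, so ⟨σ_x⟩ = -10/26.

-0.3846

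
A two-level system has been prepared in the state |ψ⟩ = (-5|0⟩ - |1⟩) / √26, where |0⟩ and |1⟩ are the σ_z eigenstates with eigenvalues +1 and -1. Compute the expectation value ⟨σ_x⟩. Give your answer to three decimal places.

⟨σ_x⟩ = 2 Re(a* b)/(|a|²+|b|²) with a = -5, b = -1.
a* b = 5, so ⟨σ_x⟩ = 10/26.

0.385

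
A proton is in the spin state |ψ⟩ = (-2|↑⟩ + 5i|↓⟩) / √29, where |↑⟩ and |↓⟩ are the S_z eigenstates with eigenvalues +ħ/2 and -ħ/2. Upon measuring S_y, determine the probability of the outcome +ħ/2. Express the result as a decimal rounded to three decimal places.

0.155

|+y⟩ = (|↑⟩ + i|↓⟩)/√2, so ⟨+y|ψ⟩ = (3) / (√2·√29).
P = |3|² / 58 = 9/58.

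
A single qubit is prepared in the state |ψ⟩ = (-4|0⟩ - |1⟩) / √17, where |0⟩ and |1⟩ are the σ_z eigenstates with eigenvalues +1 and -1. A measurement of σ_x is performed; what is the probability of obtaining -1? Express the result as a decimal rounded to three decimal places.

0.265

|-x⟩ = (|0⟩ - |1⟩)/√2, so ⟨-x|ψ⟩ = (-3) / (√2·√17).
P = |-3|² / 34 = 9/34.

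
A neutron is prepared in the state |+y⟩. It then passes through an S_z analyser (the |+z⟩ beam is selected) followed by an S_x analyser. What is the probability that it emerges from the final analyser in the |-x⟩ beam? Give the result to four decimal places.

0.2500

First analyser (S_z): from |+y⟩, P(|+z⟩) = 1/2.
After stage 1 the state is |+z⟩; P(|-x⟩) = |⟨-x|+z⟩|² = 1/2.
Joint probability = 1/2 × 1/2 = 0.2500.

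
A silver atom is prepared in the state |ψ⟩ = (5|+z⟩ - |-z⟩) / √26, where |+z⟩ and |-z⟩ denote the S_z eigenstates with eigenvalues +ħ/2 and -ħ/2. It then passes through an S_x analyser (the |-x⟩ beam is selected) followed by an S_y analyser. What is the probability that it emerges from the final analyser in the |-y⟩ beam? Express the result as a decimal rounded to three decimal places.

0.346

First analyser (S_x): P(|-x⟩) = |⟨-x|ψ⟩|² = 36/52.
After stage 1 the state is |-x⟩; P(|-y⟩) = |⟨-y|-x⟩|² = 1/2.
Joint probability = 36/52 × 1/2 = 0.346.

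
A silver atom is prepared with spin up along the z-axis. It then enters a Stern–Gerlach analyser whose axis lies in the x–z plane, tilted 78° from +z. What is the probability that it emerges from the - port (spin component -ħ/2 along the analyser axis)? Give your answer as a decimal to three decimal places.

For spin-½, the probability of finding spin-up along an axis at angle θ to the initial spin direction is cos²(θ/2); spin-down is sin²(θ/2).
θ = 78°, so P = sin²(39°) ≈ 0.396.

0.396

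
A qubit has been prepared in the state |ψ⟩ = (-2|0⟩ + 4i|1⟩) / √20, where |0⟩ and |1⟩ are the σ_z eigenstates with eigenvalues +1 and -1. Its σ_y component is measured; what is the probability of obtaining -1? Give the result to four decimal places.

|-y⟩ = (|0⟩ - i|1⟩)/√2, so ⟨-y|ψ⟩ = (-6) / (√2·√20).
P = |-6|² / 40 = 36/40.

0.9000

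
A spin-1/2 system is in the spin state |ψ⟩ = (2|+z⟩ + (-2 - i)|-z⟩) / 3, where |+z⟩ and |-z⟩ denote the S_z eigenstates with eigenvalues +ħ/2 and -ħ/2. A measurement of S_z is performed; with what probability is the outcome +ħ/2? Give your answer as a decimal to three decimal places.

The +ħ/2 outcome corresponds to |+z⟩. Its amplitude in |ψ⟩ is 2/3.
P = |2|² / 9 = 4/9.

0.444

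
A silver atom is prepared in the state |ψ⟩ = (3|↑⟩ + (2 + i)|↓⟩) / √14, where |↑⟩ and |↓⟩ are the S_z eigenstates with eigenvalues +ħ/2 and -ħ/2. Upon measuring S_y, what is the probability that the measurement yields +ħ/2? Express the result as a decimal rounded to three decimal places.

0.714

|+y⟩ = (|↑⟩ + i|↓⟩)/√2, so ⟨+y|ψ⟩ = (4 - 2i) / (√2·√14).
P = |4 - 2i|² / 28 = 20/28.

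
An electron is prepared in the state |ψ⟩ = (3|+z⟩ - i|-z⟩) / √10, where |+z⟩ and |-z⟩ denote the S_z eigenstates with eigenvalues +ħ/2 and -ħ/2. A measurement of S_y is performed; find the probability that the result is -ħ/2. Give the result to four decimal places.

|-y⟩ = (|+z⟩ - i|-z⟩)/√2, so ⟨-y|ψ⟩ = (4) / (√2·√10).
P = |4|² / 20 = 16/20.

0.8000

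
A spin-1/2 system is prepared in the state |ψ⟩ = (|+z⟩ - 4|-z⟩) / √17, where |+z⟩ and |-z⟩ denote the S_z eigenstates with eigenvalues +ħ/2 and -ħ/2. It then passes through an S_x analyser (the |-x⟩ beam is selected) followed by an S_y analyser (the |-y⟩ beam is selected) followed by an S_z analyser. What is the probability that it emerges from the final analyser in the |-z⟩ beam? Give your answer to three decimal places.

0.184

First analyser (S_x): P(|-x⟩) = |⟨-x|ψ⟩|² = 25/34.
After stage 1 the state is |-x⟩; P(|-y⟩) = |⟨-y|-x⟩|² = 1/2.
After stage 2 the state is |-y⟩; P(|-z⟩) = |⟨-z|-y⟩|² = 1/2.
Joint probability = 25/34 × 1/2 × 1/2 = 0.184.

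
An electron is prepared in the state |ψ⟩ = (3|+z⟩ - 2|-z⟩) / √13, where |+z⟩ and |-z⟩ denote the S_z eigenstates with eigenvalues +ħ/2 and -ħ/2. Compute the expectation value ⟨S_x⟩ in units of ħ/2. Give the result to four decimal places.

⟨σ_x⟩ = 2 Re(a* b)/(|a|²+|b|²) with a = 3, b = -2.
a* b = -6, so ⟨σ_x⟩ = -12/13.
⟨S_x⟩ = (ħ/2)·⟨σ_x⟩.

-0.9231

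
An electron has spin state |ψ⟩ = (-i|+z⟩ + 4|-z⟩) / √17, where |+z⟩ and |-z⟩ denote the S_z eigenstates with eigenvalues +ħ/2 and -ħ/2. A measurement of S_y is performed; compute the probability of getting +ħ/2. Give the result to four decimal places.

|+y⟩ = (|+z⟩ + i|-z⟩)/√2, so ⟨+y|ψ⟩ = (-5i) / (√2·√17).
P = |-5i|² / 34 = 25/34.

0.7353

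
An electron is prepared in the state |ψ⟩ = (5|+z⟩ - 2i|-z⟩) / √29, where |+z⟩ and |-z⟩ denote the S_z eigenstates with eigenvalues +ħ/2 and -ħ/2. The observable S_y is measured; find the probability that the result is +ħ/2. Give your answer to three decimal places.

0.155

|+y⟩ = (|+z⟩ + i|-z⟩)/√2, so ⟨+y|ψ⟩ = (3) / (√2·√29).
P = |3|² / 58 = 9/58.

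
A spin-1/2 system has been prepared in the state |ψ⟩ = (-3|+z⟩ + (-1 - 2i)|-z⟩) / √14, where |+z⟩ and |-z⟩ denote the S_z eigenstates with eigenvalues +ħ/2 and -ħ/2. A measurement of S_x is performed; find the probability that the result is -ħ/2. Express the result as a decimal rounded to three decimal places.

0.286

|-x⟩ = (|+z⟩ - |-z⟩)/√2, so ⟨-x|ψ⟩ = (-2 + 2i) / (√2·√14).
P = |-2 + 2i|² / 28 = 8/28.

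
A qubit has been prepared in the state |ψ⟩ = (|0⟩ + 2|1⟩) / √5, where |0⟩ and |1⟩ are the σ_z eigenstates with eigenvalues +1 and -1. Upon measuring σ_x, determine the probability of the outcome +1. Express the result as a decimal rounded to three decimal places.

|+x⟩ = (|0⟩ + |1⟩)/√2, so ⟨+x|ψ⟩ = (3) / (√2·√5).
P = |3|² / 10 = 9/10.

0.900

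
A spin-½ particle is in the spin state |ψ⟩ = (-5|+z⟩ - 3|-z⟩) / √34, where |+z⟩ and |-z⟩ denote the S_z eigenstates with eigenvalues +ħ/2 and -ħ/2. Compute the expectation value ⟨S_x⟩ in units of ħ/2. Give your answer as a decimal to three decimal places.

⟨σ_x⟩ = 2 Re(a* b)/(|a|²+|b|²) with a = -5, b = -3.
a* b = 15, so ⟨σ_x⟩ = 30/34.
⟨S_x⟩ = (ħ/2)·⟨σ_x⟩.

0.882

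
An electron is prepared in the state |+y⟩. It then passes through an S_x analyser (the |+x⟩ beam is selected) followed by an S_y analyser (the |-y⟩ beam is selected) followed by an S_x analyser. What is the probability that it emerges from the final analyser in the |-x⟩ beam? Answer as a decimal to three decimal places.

0.125

First analyser (S_x): from |+y⟩, P(|+x⟩) = 1/2.
After stage 1 the state is |+x⟩; P(|-y⟩) = |⟨-y|+x⟩|² = 1/2.
After stage 2 the state is |-y⟩; P(|-x⟩) = |⟨-x|-y⟩|² = 1/2.
Joint probability = 1/2 × 1/2 × 1/2 = 0.125.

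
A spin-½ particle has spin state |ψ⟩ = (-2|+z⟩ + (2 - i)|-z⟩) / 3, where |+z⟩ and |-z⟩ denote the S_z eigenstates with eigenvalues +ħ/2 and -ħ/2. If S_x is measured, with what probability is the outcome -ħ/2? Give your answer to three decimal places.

0.944

|-x⟩ = (|+z⟩ - |-z⟩)/√2, so ⟨-x|ψ⟩ = (-4 + i) / (√2·3).
P = |-4 + i|² / 18 = 17/18.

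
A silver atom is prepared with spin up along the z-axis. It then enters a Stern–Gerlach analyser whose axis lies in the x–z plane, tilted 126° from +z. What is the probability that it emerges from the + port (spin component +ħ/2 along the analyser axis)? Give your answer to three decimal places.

For spin-½, the probability of finding spin-up along an axis at angle θ to the initial spin direction is cos²(θ/2); spin-down is sin²(θ/2).
θ = 126°, so P = cos²(63°) ≈ 0.206.

0.206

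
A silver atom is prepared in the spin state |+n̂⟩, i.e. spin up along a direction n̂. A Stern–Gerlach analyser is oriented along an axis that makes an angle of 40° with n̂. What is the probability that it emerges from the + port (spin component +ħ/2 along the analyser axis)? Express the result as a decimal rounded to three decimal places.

0.883

For spin-½, the probability of finding spin-up along an axis at angle θ to the initial spin direction is cos²(θ/2); spin-down is sin²(θ/2).
θ = 40°, so P = cos²(20°) ≈ 0.883.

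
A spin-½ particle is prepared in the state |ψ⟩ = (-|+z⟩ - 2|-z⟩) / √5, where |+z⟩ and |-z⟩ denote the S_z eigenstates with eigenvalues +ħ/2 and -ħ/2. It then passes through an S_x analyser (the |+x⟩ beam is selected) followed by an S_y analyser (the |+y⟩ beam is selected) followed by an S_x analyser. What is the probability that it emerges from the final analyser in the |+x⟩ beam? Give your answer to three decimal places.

0.225

First analyser (S_x): P(|+x⟩) = |⟨+x|ψ⟩|² = 9/10.
After stage 1 the state is |+x⟩; P(|+y⟩) = |⟨+y|+x⟩|² = 1/2.
After stage 2 the state is |+y⟩; P(|+x⟩) = |⟨+x|+y⟩|² = 1/2.
Joint probability = 9/10 × 1/2 × 1/2 = 0.225.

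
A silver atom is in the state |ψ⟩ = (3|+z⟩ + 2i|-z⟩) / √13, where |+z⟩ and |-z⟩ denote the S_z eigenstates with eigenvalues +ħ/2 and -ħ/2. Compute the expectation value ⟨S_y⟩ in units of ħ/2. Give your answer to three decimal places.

0.923

⟨σ_y⟩ = 2 Im(a* b)/(|a|²+|b|²) with a = 3, b = 2i.
a* b = 6i, so ⟨σ_y⟩ = 12/13.
⟨S_y⟩ = (ħ/2)·⟨σ_y⟩.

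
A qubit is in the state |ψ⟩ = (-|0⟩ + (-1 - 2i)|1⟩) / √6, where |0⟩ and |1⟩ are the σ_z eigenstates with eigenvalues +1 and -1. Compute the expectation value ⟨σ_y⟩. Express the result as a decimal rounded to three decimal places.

⟨σ_y⟩ = 2 Im(a* b)/(|a|²+|b|²) with a = -1, b = (-1 - 2i).
a* b = (1 + 2i), so ⟨σ_y⟩ = 4/6.

0.667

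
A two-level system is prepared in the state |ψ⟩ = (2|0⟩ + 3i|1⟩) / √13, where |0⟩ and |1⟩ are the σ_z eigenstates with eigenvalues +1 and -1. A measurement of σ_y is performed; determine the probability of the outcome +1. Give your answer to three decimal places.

|+y⟩ = (|0⟩ + i|1⟩)/√2, so ⟨+y|ψ⟩ = (5) / (√2·√13).
P = |5|² / 26 = 25/26.

0.962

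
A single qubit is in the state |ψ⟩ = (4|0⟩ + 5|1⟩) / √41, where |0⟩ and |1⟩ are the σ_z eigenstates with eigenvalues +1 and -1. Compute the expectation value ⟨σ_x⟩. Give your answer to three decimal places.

⟨σ_x⟩ = 2 Re(a* b)/(|a|²+|b|²) with a = 4, b = 5.
a* b = 20, so ⟨σ_x⟩ = 40/41.

0.976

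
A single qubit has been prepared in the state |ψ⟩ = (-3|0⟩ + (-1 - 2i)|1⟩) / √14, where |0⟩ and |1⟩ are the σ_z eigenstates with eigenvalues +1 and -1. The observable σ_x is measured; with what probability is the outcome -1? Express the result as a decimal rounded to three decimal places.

|-x⟩ = (|0⟩ - |1⟩)/√2, so ⟨-x|ψ⟩ = (-2 + 2i) / (√2·√14).
P = |-2 + 2i|² / 28 = 8/28.

0.286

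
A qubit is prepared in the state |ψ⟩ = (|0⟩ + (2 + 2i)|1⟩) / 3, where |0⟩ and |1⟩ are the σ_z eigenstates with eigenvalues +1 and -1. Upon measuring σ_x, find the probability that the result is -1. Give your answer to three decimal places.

|-x⟩ = (|0⟩ - |1⟩)/√2, so ⟨-x|ψ⟩ = (-1 - 2i) / (√2·3).
P = |-1 - 2i|² / 18 = 5/18.

0.278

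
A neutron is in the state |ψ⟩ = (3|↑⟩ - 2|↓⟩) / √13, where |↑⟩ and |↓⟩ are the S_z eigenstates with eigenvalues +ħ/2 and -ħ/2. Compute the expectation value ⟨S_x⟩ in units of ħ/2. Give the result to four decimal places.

-0.9231

⟨σ_x⟩ = 2 Re(a* b)/(|a|²+|b|²) with a = 3, b = -2.
a* b = -6, so ⟨σ_x⟩ = -12/13.
⟨S_x⟩ = (ħ/2)·⟨σ_x⟩.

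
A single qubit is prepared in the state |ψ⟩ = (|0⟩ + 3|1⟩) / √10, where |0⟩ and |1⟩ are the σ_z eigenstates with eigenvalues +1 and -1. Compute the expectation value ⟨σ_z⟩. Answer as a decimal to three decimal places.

-0.800

⟨σ_z⟩ = |a|² - |b|² divided by |a|²+|b|², with a, b the |0⟩, |1⟩ amplitudes.
= (1 - 9)/10 = -8/10.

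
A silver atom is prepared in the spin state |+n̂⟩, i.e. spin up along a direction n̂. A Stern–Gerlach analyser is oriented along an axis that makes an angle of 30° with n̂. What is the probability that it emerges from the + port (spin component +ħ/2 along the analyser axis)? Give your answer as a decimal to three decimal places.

0.933

For spin-½, the probability of finding spin-up along an axis at angle θ to the initial spin direction is cos²(θ/2); spin-down is sin²(θ/2).
θ = 30°, so P = cos²(15°) ≈ 0.933.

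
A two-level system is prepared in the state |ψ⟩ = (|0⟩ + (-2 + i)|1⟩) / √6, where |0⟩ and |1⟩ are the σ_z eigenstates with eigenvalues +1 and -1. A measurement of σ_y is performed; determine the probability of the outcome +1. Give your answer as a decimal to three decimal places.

|+y⟩ = (|0⟩ + i|1⟩)/√2, so ⟨+y|ψ⟩ = (2 + 2i) / (√2·√6).
P = |2 + 2i|² / 12 = 8/12.

0.667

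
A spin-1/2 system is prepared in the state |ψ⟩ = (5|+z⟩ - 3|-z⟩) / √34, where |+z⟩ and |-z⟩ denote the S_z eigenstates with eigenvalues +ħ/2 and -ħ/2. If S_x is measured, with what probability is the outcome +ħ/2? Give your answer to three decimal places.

|+x⟩ = (|+z⟩ + |-z⟩)/√2, so ⟨+x|ψ⟩ = (2) / (√2·√34).
P = |2|² / 68 = 4/68.

0.059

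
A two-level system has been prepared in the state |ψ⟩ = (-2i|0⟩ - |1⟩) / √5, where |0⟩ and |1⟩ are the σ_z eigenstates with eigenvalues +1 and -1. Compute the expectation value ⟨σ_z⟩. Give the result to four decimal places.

⟨σ_z⟩ = |a|² - |b|² divided by |a|²+|b|², with a, b the |0⟩, |1⟩ amplitudes.
= (4 - 1)/5 = 3/5.

0.6000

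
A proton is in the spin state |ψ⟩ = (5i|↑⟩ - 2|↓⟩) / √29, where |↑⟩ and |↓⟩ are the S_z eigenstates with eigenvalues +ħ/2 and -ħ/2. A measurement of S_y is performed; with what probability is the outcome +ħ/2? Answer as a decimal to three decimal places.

|+y⟩ = (|↑⟩ + i|↓⟩)/√2, so ⟨+y|ψ⟩ = (7i) / (√2·√29).
P = |7i|² / 58 = 49/58.

0.845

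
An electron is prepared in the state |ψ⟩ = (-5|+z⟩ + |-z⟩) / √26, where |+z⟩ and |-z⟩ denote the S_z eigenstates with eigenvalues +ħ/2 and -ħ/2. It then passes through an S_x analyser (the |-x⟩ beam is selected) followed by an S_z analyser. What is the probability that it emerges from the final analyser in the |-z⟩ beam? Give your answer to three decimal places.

0.346

First analyser (S_x): P(|-x⟩) = |⟨-x|ψ⟩|² = 36/52.
After stage 1 the state is |-x⟩; P(|-z⟩) = |⟨-z|-x⟩|² = 1/2.
Joint probability = 36/52 × 1/2 = 0.346.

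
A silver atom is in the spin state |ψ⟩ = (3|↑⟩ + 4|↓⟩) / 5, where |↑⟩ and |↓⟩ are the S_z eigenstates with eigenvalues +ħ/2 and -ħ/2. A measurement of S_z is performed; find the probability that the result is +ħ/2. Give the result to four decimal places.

0.3600

The +ħ/2 outcome corresponds to |↑⟩. Its amplitude in |ψ⟩ is 3/5.
P = |3|² / 25 = 9/25.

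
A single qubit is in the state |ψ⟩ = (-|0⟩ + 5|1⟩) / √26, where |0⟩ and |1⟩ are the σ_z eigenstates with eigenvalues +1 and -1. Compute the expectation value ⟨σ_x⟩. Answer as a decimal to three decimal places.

-0.385

⟨σ_x⟩ = 2 Re(a* b)/(|a|²+|b|²) with a = -1, b = 5.
a* b = -5, so ⟨σ_x⟩ = -10/26.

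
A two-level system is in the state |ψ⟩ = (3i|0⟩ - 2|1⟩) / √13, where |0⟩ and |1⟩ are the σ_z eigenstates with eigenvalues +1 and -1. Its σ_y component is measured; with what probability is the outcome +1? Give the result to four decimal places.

0.9615

|+y⟩ = (|0⟩ + i|1⟩)/√2, so ⟨+y|ψ⟩ = (5i) / (√2·√13).
P = |5i|² / 26 = 25/26.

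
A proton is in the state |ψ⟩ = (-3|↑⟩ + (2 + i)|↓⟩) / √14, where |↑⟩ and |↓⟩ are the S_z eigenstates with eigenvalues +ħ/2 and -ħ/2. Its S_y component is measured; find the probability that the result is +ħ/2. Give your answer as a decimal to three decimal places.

|+y⟩ = (|↑⟩ + i|↓⟩)/√2, so ⟨+y|ψ⟩ = (-2 - 2i) / (√2·√14).
P = |-2 - 2i|² / 28 = 8/28.

0.286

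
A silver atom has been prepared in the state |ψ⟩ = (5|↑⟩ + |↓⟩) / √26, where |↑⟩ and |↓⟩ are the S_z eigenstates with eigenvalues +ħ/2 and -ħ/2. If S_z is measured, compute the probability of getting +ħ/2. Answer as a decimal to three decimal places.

The +ħ/2 outcome corresponds to |↑⟩. Its amplitude in |ψ⟩ is 5/√26.
P = |5|² / 26 = 25/26.

0.962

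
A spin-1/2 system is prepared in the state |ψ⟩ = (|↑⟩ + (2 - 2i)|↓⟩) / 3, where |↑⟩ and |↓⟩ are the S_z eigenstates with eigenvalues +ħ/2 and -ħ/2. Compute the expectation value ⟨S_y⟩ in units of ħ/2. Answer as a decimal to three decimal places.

-0.444

⟨σ_y⟩ = 2 Im(a* b)/(|a|²+|b|²) with a = 1, b = (2 - 2i).
a* b = (2 - 2i), so ⟨σ_y⟩ = -4/9.
⟨S_y⟩ = (ħ/2)·⟨σ_y⟩.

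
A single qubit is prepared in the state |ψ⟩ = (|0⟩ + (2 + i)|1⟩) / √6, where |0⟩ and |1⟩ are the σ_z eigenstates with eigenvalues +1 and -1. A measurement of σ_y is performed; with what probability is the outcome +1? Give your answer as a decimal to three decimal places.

0.667

|+y⟩ = (|0⟩ + i|1⟩)/√2, so ⟨+y|ψ⟩ = (2 - 2i) / (√2·√6).
P = |2 - 2i|² / 12 = 8/12.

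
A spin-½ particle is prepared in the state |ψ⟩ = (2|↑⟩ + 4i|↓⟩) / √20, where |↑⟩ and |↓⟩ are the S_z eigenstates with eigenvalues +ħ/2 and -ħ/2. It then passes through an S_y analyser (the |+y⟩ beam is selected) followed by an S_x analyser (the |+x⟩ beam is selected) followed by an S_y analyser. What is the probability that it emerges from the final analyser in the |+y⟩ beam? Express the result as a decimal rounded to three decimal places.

0.225

First analyser (S_y): P(|+y⟩) = |⟨+y|ψ⟩|² = 36/40.
After stage 1 the state is |+y⟩; P(|+x⟩) = |⟨+x|+y⟩|² = 1/2.
After stage 2 the state is |+x⟩; P(|+y⟩) = |⟨+y|+x⟩|² = 1/2.
Joint probability = 36/40 × 1/2 × 1/2 = 0.225.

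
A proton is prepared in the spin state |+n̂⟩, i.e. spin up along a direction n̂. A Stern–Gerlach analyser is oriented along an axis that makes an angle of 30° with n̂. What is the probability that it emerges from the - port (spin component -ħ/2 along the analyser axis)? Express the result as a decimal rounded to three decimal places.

For spin-½, the probability of finding spin-up along an axis at angle θ to the initial spin direction is cos²(θ/2); spin-down is sin²(θ/2).
θ = 30°, so P = sin²(15°) ≈ 0.067.

0.067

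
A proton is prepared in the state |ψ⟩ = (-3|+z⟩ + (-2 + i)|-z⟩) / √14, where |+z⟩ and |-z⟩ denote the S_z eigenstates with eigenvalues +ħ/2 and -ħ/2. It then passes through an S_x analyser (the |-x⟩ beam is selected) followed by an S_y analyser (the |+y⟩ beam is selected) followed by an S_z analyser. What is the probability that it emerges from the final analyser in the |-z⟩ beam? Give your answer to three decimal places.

0.018

First analyser (S_x): P(|-x⟩) = |⟨-x|ψ⟩|² = 2/28.
After stage 1 the state is |-x⟩; P(|+y⟩) = |⟨+y|-x⟩|² = 1/2.
After stage 2 the state is |+y⟩; P(|-z⟩) = |⟨-z|+y⟩|² = 1/2.
Joint probability = 2/28 × 1/2 × 1/2 = 0.018.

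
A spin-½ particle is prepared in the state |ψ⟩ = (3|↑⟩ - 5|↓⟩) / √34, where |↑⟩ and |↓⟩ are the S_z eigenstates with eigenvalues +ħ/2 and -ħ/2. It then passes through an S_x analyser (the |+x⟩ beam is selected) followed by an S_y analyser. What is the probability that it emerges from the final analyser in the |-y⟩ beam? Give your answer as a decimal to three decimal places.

First analyser (S_x): P(|+x⟩) = |⟨+x|ψ⟩|² = 4/68.
After stage 1 the state is |+x⟩; P(|-y⟩) = |⟨-y|+x⟩|² = 1/2.
Joint probability = 4/68 × 1/2 = 0.029.

0.029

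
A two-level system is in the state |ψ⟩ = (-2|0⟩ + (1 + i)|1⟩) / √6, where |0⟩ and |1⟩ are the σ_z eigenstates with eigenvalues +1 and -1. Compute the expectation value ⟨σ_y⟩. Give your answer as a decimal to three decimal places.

-0.667

⟨σ_y⟩ = 2 Im(a* b)/(|a|²+|b|²) with a = -2, b = (1 + i).
a* b = (-2 - 2i), so ⟨σ_y⟩ = -4/6.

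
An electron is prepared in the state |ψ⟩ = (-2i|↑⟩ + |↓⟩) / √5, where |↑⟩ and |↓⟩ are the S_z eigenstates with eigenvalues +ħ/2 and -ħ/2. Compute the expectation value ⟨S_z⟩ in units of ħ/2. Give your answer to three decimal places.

⟨σ_z⟩ = |a|² - |b|² divided by |a|²+|b|², with a, b the |↑⟩, |↓⟩ amplitudes.
= (4 - 1)/5 = 3/5.
⟨S_z⟩ = (ħ/2)·⟨σ_z⟩.

0.600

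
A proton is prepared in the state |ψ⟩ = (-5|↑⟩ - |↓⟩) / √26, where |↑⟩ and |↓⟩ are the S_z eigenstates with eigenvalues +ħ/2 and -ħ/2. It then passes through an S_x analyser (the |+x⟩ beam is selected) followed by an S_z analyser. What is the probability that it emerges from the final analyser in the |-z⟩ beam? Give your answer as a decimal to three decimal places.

First analyser (S_x): P(|+x⟩) = |⟨+x|ψ⟩|² = 36/52.
After stage 1 the state is |+x⟩; P(|-z⟩) = |⟨-z|+x⟩|² = 1/2.
Joint probability = 36/52 × 1/2 = 0.346.

0.346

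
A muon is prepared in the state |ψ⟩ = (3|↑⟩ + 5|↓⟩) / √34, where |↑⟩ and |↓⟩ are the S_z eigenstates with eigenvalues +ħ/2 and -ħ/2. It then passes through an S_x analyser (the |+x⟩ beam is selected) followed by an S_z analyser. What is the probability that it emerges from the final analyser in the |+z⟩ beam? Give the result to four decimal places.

First analyser (S_x): P(|+x⟩) = |⟨+x|ψ⟩|² = 64/68.
After stage 1 the state is |+x⟩; P(|+z⟩) = |⟨+z|+x⟩|² = 1/2.
Joint probability = 64/68 × 1/2 = 0.4706.

0.4706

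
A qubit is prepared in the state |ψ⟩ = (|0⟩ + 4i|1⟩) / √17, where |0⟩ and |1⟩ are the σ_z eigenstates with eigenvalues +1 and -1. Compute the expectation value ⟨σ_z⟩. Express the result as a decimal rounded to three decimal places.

⟨σ_z⟩ = |a|² - |b|² divided by |a|²+|b|², with a, b the |0⟩, |1⟩ amplitudes.
= (1 - 16)/17 = -15/17.

-0.882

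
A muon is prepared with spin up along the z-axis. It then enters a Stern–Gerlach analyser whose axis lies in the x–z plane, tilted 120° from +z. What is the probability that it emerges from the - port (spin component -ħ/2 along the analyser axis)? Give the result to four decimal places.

For spin-½, the probability of finding spin-up along an axis at angle θ to the initial spin direction is cos²(θ/2); spin-down is sin²(θ/2).
θ = 120°, so P = sin²(60°) ≈ 0.7500.

0.7500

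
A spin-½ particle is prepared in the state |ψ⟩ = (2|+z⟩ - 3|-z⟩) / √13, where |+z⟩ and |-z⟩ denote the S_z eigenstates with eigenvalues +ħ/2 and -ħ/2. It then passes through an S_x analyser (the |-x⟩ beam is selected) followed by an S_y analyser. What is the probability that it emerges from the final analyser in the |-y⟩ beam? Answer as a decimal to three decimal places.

First analyser (S_x): P(|-x⟩) = |⟨-x|ψ⟩|² = 25/26.
After stage 1 the state is |-x⟩; P(|-y⟩) = |⟨-y|-x⟩|² = 1/2.
Joint probability = 25/26 × 1/2 = 0.481.

0.481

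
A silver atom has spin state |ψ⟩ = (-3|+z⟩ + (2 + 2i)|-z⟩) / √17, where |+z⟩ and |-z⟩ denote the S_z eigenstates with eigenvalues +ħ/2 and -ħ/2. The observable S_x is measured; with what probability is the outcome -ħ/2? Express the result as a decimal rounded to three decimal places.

|-x⟩ = (|+z⟩ - |-z⟩)/√2, so ⟨-x|ψ⟩ = (-5 - 2i) / (√2·√17).
P = |-5 - 2i|² / 34 = 29/34.

0.853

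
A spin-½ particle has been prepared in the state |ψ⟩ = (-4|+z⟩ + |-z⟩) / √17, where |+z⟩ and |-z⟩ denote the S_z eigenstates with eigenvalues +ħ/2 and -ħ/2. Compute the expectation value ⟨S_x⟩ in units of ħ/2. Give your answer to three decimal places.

-0.471

⟨σ_x⟩ = 2 Re(a* b)/(|a|²+|b|²) with a = -4, b = 1.
a* b = -4, so ⟨σ_x⟩ = -8/17.
⟨S_x⟩ = (ħ/2)·⟨σ_x⟩.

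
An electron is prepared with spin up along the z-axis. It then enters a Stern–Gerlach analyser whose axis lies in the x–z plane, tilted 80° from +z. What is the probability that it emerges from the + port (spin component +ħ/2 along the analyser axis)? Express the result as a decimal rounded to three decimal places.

For spin-½, the probability of finding spin-up along an axis at angle θ to the initial spin direction is cos²(θ/2); spin-down is sin²(θ/2).
θ = 80°, so P = cos²(40°) ≈ 0.587.

0.587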